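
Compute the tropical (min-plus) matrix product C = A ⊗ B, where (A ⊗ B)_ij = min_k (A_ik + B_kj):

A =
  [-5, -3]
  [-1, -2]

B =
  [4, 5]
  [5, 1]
A ⊗ B =
  [-1, -2]
  [3, -1]

Apply the min-plus product entry-by-entry:
  C[0][0] = min over k of (A[0][0] + B[0][0] = -5 + 4 = -1, A[0][1] + B[1][0] = -3 + 5 = 2) = -1 (attained at k = 0)
  C[0][1] = min over k of (A[0][0] + B[0][1] = -5 + 5 = 0, A[0][1] + B[1][1] = -3 + 1 = -2) = -2 (attained at k = 1)
  C[1][0] = min over k of (A[1][0] + B[0][0] = -1 + 4 = 3, A[1][1] + B[1][0] = -2 + 5 = 3) = 3 (attained at k = 0)
  C[1][1] = min over k of (A[1][0] + B[0][1] = -1 + 5 = 4, A[1][1] + B[1][1] = -2 + 1 = -1) = -1 (attained at k = 1)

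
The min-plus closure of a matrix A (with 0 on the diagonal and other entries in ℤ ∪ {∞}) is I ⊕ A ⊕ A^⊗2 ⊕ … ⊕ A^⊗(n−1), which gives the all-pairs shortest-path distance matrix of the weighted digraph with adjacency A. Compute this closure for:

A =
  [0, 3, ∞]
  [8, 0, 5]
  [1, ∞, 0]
Closure =
  [0, 3, 8]
  [6, 0, 5]
  [1, 4, 0]

This is the Floyd-Warshall all-pairs shortest-path computation. For each intermediate vertex k = 0, 1, …, 2, update dist[i][j] ← min(dist[i][j], dist[i][k] + dist[k][j]). The final matrix gives, for each (i, j), the minimum total weight of any directed path from i to j (possibly empty when i = j).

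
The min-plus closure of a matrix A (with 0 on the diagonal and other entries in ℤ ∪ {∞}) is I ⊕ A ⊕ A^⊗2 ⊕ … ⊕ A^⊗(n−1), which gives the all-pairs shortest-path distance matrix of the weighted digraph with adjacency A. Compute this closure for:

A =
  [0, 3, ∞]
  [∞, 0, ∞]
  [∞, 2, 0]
Closure =
  [0, 3, ∞]
  [∞, 0, ∞]
  [∞, 2, 0]

This is the Floyd-Warshall all-pairs shortest-path computation. For each intermediate vertex k = 0, 1, …, 2, update dist[i][j] ← min(dist[i][j], dist[i][k] + dist[k][j]). The final matrix gives, for each (i, j), the minimum total weight of any directed path from i to j (possibly empty when i = j).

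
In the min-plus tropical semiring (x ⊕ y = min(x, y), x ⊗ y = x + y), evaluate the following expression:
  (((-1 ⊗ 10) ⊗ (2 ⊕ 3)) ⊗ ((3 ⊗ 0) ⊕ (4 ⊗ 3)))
(((-1 ⊗ 10) ⊗ (2 ⊕ 3)) ⊗ ((3 ⊗ 0) ⊕ (4 ⊗ 3))) = 14

Expand innermost to outermost. Recall ⊕ takes the minimum of its arguments and ⊗ takes their sum. Working out the expression (((-1 ⊗ 10) ⊗ (2 ⊕ 3)) ⊗ ((3 ⊗ 0) ⊕ (4 ⊗ 3))) gives 14.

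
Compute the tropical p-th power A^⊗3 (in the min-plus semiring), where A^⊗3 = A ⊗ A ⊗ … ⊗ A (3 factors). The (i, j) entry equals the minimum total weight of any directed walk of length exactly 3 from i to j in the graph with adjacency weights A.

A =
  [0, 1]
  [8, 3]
A^⊗3 =
  [0, 1]
  [8, 9]

Each entry (A^⊗3)_ij equals the minimum over all length-3 walks i = v_0 → v_1 → … → v_3 = j of Σ_t A[v_t][v_{t+1}]. For example, for (i, j) = (0, 1) we minimise over 4 possible intermediate vertex sequences; the minimum is 1, attained along the walk 0 → 0 → 0 → 1.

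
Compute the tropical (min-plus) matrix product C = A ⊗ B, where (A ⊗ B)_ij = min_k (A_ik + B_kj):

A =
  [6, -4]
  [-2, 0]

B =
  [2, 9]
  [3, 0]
A ⊗ B =
  [-1, -4]
  [0, 0]

Apply the min-plus product entry-by-entry:
  C[0][0] = min over k of (A[0][0] + B[0][0] = 6 + 2 = 8, A[0][1] + B[1][0] = -4 + 3 = -1) = -1 (attained at k = 1)
  C[0][1] = min over k of (A[0][0] + B[0][1] = 6 + 9 = 15, A[0][1] + B[1][1] = -4 + 0 = -4) = -4 (attained at k = 1)
  C[1][0] = min over k of (A[1][0] + B[0][0] = -2 + 2 = 0, A[1][1] + B[1][0] = 0 + 3 = 3) = 0 (attained at k = 0)
  C[1][1] = min over k of (A[1][0] + B[0][1] = -2 + 9 = 7, A[1][1] + B[1][1] = 0 + 0 = 0) = 0 (attained at k = 1)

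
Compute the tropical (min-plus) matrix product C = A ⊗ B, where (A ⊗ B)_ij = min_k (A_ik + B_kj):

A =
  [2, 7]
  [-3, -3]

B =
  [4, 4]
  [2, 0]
A ⊗ B =
  [6, 6]
  [-1, -3]

Apply the min-plus product entry-by-entry:
  C[0][0] = min over k of (A[0][0] + B[0][0] = 2 + 4 = 6, A[0][1] + B[1][0] = 7 + 2 = 9) = 6 (attained at k = 0)
  C[0][1] = min over k of (A[0][0] + B[0][1] = 2 + 4 = 6, A[0][1] + B[1][1] = 7 + 0 = 7) = 6 (attained at k = 0)
  C[1][0] = min over k of (A[1][0] + B[0][0] = -3 + 4 = 1, A[1][1] + B[1][0] = -3 + 2 = -1) = -1 (attained at k = 1)
  C[1][1] = min over k of (A[1][0] + B[0][1] = -3 + 4 = 1, A[1][1] + B[1][1] = -3 + 0 = -3) = -3 (attained at k = 1)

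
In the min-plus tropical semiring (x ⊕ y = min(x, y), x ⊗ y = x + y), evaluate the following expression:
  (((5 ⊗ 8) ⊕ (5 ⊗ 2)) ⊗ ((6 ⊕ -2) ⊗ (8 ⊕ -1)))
(((5 ⊗ 8) ⊕ (5 ⊗ 2)) ⊗ ((6 ⊕ -2) ⊗ (8 ⊕ -1))) = 4

Expand innermost to outermost. Recall ⊕ takes the minimum of its arguments and ⊗ takes their sum. Working out the expression (((5 ⊗ 8) ⊕ (5 ⊗ 2)) ⊗ ((6 ⊕ -2) ⊗ (8 ⊕ -1))) gives 4.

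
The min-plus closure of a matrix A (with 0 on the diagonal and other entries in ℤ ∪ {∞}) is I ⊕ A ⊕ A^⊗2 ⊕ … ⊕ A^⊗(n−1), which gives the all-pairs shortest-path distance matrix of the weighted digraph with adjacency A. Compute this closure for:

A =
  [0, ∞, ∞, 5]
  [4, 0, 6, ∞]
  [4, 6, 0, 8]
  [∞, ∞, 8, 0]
Closure =
  [0, 19, 13, 5]
  [4, 0, 6, 9]
  [4, 6, 0, 8]
  [12, 14, 8, 0]

This is the Floyd-Warshall all-pairs shortest-path computation. For each intermediate vertex k = 0, 1, …, 3, update dist[i][j] ← min(dist[i][j], dist[i][k] + dist[k][j]). The final matrix gives, for each (i, j), the minimum total weight of any directed path from i to j (possibly empty when i = j).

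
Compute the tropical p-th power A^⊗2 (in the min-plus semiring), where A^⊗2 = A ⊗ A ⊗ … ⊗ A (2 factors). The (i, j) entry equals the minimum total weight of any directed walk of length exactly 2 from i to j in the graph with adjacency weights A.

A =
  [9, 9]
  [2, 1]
A^⊗2 =
  [11, 10]
  [3, 2]

Each entry (A^⊗2)_ij equals the minimum over all length-2 walks i = v_0 → v_1 → … → v_2 = j of Σ_t A[v_t][v_{t+1}]. For example, for (i, j) = (0, 1) we minimise over 2 possible intermediate vertex sequences; the minimum is 10, attained along the walk 0 → 1 → 1.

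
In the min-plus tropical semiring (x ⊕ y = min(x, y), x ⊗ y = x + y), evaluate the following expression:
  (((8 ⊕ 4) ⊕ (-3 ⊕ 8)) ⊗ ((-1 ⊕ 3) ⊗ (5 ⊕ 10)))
(((8 ⊕ 4) ⊕ (-3 ⊕ 8)) ⊗ ((-1 ⊕ 3) ⊗ (5 ⊕ 10))) = 1

Expand innermost to outermost. Recall ⊕ takes the minimum of its arguments and ⊗ takes their sum. Working out the expression (((8 ⊕ 4) ⊕ (-3 ⊕ 8)) ⊗ ((-1 ⊕ 3) ⊗ (5 ⊕ 10))) gives 1.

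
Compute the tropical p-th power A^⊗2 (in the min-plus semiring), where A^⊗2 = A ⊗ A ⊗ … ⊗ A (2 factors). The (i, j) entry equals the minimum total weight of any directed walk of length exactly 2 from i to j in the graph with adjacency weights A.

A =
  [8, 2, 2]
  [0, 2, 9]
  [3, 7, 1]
A^⊗2 =
  [2, 4, 3]
  [2, 2, 2]
  [4, 5, 2]

Each entry (A^⊗2)_ij equals the minimum over all length-2 walks i = v_0 → v_1 → … → v_2 = j of Σ_t A[v_t][v_{t+1}]. For example, for (i, j) = (0, 2) we minimise over 3 possible intermediate vertex sequences; the minimum is 3, attained along the walk 0 → 2 → 2.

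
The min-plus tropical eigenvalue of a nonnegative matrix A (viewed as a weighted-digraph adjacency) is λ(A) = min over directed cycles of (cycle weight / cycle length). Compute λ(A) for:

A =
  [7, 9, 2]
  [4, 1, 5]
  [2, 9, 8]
λ(A) = 1

Enumerate directed cycles and compute their means (weight / length). Sample:
  cycle 0 → 0: weight = 7, length = 1, mean = 7/1 ≈ 7.000
  cycle 1 → 1: weight = 1, length = 1, mean = 1/1 ≈ 1.000
  cycle 2 → 2: weight = 8, length = 1, mean = 8/1 ≈ 8.000
  cycle 0 → 1 → 0: weight = 13, length = 2, mean = 13/2 ≈ 6.500
  cycle 0 → 2 → 0: weight = 4, length = 2, mean = 4/2 ≈ 2.000
  cycle 1 → 0 → 1: weight = 13, length = 2, mean = 13/2 ≈ 6.500
Minimum mean = 1.000, attained e.g. along the cycle 1 → 1 with weight 1 and length 1. So λ(A) = 1/1 = 1.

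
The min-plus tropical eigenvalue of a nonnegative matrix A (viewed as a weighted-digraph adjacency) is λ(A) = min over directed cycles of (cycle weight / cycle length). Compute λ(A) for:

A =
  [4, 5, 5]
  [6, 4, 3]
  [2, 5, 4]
λ(A) = 10/3

Enumerate directed cycles and compute their means (weight / length). Sample:
  cycle 0 → 0: weight = 4, length = 1, mean = 4/1 ≈ 4.000
  cycle 1 → 1: weight = 4, length = 1, mean = 4/1 ≈ 4.000
  cycle 2 → 2: weight = 4, length = 1, mean = 4/1 ≈ 4.000
  cycle 0 → 1 → 0: weight = 11, length = 2, mean = 11/2 ≈ 5.500
  cycle 0 → 2 → 0: weight = 7, length = 2, mean = 7/2 ≈ 3.500
  cycle 1 → 0 → 1: weight = 11, length = 2, mean = 11/2 ≈ 5.500
Minimum mean = 3.333, attained e.g. along the cycle 0 → 1 → 2 → 0 with weight 10 and length 3. So λ(A) = 10/3 = 10/3.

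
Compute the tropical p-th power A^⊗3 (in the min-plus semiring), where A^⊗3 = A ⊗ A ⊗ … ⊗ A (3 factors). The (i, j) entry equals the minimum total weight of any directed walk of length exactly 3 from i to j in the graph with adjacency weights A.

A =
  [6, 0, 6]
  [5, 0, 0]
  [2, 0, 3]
A^⊗3 =
  [2, 0, 0]
  [2, 0, 0]
  [2, 0, 0]

Each entry (A^⊗3)_ij equals the minimum over all length-3 walks i = v_0 → v_1 → … → v_3 = j of Σ_t A[v_t][v_{t+1}]. For example, for (i, j) = (0, 2) we minimise over 9 possible intermediate vertex sequences; the minimum is 0, attained along the walk 0 → 1 → 1 → 2.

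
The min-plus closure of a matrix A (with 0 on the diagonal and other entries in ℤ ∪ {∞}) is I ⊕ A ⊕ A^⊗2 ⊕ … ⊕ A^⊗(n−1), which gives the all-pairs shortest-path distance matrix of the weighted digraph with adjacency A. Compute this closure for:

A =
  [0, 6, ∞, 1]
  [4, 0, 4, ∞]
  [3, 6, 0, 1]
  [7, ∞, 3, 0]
Closure =
  [0, 6, 4, 1]
  [4, 0, 4, 5]
  [3, 6, 0, 1]
  [6, 9, 3, 0]

This is the Floyd-Warshall all-pairs shortest-path computation. For each intermediate vertex k = 0, 1, …, 3, update dist[i][j] ← min(dist[i][j], dist[i][k] + dist[k][j]). The final matrix gives, for each (i, j), the minimum total weight of any directed path from i to j (possibly empty when i = j).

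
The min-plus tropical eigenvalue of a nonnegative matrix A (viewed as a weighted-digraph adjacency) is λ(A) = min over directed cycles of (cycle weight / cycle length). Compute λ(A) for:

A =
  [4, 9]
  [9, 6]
λ(A) = 4

Enumerate directed cycles and compute their means (weight / length). Sample:
  cycle 0 → 0: weight = 4, length = 1, mean = 4/1 ≈ 4.000
  cycle 1 → 1: weight = 6, length = 1, mean = 6/1 ≈ 6.000
  cycle 0 → 1 → 0: weight = 18, length = 2, mean = 18/2 ≈ 9.000
  cycle 1 → 0 → 1: weight = 18, length = 2, mean = 18/2 ≈ 9.000
Minimum mean = 4.000, attained e.g. along the cycle 0 → 0 with weight 4 and length 1. So λ(A) = 4/1 = 4.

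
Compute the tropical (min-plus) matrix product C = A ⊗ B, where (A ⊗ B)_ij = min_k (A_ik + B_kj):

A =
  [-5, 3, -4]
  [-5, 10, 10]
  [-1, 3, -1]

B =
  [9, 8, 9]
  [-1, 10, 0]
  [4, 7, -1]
A ⊗ B =
  [0, 3, -5]
  [4, 3, 4]
  [2, 6, -2]

Apply the min-plus product entry-by-entry:
  C[0][0] = min over k of (A[0][0] + B[0][0] = -5 + 9 = 4, A[0][1] + B[1][0] = 3 + -1 = 2, A[0][2] + B[2][0] = -4 + 4 = 0) = 0 (attained at k = 2)
  C[0][1] = min over k of (A[0][0] + B[0][1] = -5 + 8 = 3, A[0][1] + B[1][1] = 3 + 10 = 13, A[0][2] + B[2][1] = -4 + 7 = 3) = 3 (attained at k = 0)
  C[0][2] = min over k of (A[0][0] + B[0][2] = -5 + 9 = 4, A[0][1] + B[1][2] = 3 + 0 = 3, A[0][2] + B[2][2] = -4 + -1 = -5) = -5 (attained at k = 2)
  C[1][0] = min over k of (A[1][0] + B[0][0] = -5 + 9 = 4, A[1][1] + B[1][0] = 10 + -1 = 9, A[1][2] + B[2][0] = 10 + 4 = 14) = 4 (attained at k = 0)
  C[1][1] = min over k of (A[1][0] + B[0][1] = -5 + 8 = 3, A[1][1] + B[1][1] = 10 + 10 = 20, A[1][2] + B[2][1] = 10 + 7 = 17) = 3 (attained at k = 0)
  C[1][2] = min over k of (A[1][0] + B[0][2] = -5 + 9 = 4, A[1][1] + B[1][2] = 10 + 0 = 10, A[1][2] + B[2][2] = 10 + -1 = 9) = 4 (attained at k = 0)
  C[2][0] = min over k of (A[2][0] + B[0][0] = -1 + 9 = 8, A[2][1] + B[1][0] = 3 + -1 = 2, A[2][2] + B[2][0] = -1 + 4 = 3) = 2 (attained at k = 1)
  C[2][1] = min over k of (A[2][0] + B[0][1] = -1 + 8 = 7, A[2][1] + B[1][1] = 3 + 10 = 13, A[2][2] + B[2][1] = -1 + 7 = 6) = 6 (attained at k = 2)
  C[2][2] = min over k of (A[2][0] + B[0][2] = -1 + 9 = 8, A[2][1] + B[1][2] = 3 + 0 = 3, A[2][2] + B[2][2] = -1 + -1 = -2) = -2 (attained at k = 2)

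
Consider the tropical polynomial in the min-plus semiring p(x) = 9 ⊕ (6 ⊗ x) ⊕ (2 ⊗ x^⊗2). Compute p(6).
p(6) = 9

A tropical monomial a ⊗ x^⊗i evaluates to a + i · x. Evaluating each term at x = 6:
  Term 0 contributes 9 + 0 · 6 = 9
  Term 1 contributes 6 + 1 · 6 = 12
  Term 2 contributes 2 + 2 · 6 = 14
p(6) = ⊕ of these = min[9, 12, 14] = 9.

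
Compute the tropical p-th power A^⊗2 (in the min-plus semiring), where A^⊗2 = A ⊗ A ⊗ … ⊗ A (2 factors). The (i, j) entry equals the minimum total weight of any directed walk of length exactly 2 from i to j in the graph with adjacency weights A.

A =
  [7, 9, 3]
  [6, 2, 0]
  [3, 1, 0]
A^⊗2 =
  [6, 4, 3]
  [3, 1, 0]
  [3, 1, 0]

Each entry (A^⊗2)_ij equals the minimum over all length-2 walks i = v_0 → v_1 → … → v_2 = j of Σ_t A[v_t][v_{t+1}]. For example, for (i, j) = (0, 2) we minimise over 3 possible intermediate vertex sequences; the minimum is 3, attained along the walk 0 → 2 → 2.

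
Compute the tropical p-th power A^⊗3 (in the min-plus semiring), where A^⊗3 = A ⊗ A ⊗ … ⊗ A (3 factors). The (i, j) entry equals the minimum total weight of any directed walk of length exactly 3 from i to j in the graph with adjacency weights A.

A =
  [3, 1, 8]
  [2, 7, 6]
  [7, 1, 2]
A^⊗3 =
  [6, 4, 9]
  [5, 6, 9]
  [5, 4, 6]

Each entry (A^⊗3)_ij equals the minimum over all length-3 walks i = v_0 → v_1 → … → v_3 = j of Σ_t A[v_t][v_{t+1}]. For example, for (i, j) = (0, 2) we minimise over 9 possible intermediate vertex sequences; the minimum is 9, attained along the walk 0 → 1 → 2 → 2.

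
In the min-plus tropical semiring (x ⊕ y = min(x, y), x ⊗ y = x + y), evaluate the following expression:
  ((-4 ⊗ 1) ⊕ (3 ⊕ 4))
((-4 ⊗ 1) ⊕ (3 ⊕ 4)) = -3

Expand innermost to outermost. Recall ⊕ takes the minimum of its arguments and ⊗ takes their sum. Working out the expression ((-4 ⊗ 1) ⊕ (3 ⊕ 4)) gives -3.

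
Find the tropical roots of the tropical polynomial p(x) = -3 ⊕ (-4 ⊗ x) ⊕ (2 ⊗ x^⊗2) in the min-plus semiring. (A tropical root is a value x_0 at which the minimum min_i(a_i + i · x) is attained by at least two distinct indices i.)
Roots: {-6, 1}

Each tropical root is a break point of the lower envelope of the lines y = a_i + i · x (there are 3 lines, with slopes 0, 1, ..., 2). Only the lines that attain the minimum somewhere contribute to roots; other lines are dominated. Here the surviving (envelope) indices are i = 2, i = 1, i = 0.
Intersections between consecutive envelope lines give the roots: for adjacent envelope indices i < j the intersection is x = (a_i − a_j) / (j − i). Reading off the sorted break points: {-6, 1}.
Verification: at each break x_0, at least two indices attain the minimum of min_i(a_i + i · x_0).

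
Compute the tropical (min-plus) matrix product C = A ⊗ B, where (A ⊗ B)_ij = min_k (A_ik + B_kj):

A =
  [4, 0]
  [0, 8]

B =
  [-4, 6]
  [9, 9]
A ⊗ B =
  [0, 9]
  [-4, 6]

Apply the min-plus product entry-by-entry:
  C[0][0] = min over k of (A[0][0] + B[0][0] = 4 + -4 = 0, A[0][1] + B[1][0] = 0 + 9 = 9) = 0 (attained at k = 0)
  C[0][1] = min over k of (A[0][0] + B[0][1] = 4 + 6 = 10, A[0][1] + B[1][1] = 0 + 9 = 9) = 9 (attained at k = 1)
  C[1][0] = min over k of (A[1][0] + B[0][0] = 0 + -4 = -4, A[1][1] + B[1][0] = 8 + 9 = 17) = -4 (attained at k = 0)
  C[1][1] = min over k of (A[1][0] + B[0][1] = 0 + 6 = 6, A[1][1] + B[1][1] = 8 + 9 = 17) = 6 (attained at k = 0)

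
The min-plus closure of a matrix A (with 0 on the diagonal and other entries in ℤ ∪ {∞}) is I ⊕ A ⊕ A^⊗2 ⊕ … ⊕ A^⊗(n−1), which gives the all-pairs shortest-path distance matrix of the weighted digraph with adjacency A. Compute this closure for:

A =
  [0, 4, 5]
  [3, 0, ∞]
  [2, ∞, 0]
Closure =
  [0, 4, 5]
  [3, 0, 8]
  [2, 6, 0]

This is the Floyd-Warshall all-pairs shortest-path computation. For each intermediate vertex k = 0, 1, …, 2, update dist[i][j] ← min(dist[i][j], dist[i][k] + dist[k][j]). The final matrix gives, for each (i, j), the minimum total weight of any directed path from i to j (possibly empty when i = j).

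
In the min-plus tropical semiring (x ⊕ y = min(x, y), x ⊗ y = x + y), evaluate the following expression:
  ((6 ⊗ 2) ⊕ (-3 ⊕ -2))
((6 ⊗ 2) ⊕ (-3 ⊕ -2)) = -3

Expand innermost to outermost. Recall ⊕ takes the minimum of its arguments and ⊗ takes their sum. Working out the expression ((6 ⊗ 2) ⊕ (-3 ⊕ -2)) gives -3.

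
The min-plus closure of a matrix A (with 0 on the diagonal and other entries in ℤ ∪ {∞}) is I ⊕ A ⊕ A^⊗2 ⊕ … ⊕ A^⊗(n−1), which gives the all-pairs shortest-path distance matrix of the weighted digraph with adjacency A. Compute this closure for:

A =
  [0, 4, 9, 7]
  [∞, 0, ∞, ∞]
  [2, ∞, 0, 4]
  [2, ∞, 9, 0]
Closure =
  [0, 4, 9, 7]
  [∞, 0, ∞, ∞]
  [2, 6, 0, 4]
  [2, 6, 9, 0]

This is the Floyd-Warshall all-pairs shortest-path computation. For each intermediate vertex k = 0, 1, …, 3, update dist[i][j] ← min(dist[i][j], dist[i][k] + dist[k][j]). The final matrix gives, for each (i, j), the minimum total weight of any directed path from i to j (possibly empty when i = j).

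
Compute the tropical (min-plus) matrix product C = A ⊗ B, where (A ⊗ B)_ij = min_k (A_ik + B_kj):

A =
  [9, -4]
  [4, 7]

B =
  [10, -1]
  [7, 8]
A ⊗ B =
  [3, 4]
  [14, 3]

Apply the min-plus product entry-by-entry:
  C[0][0] = min over k of (A[0][0] + B[0][0] = 9 + 10 = 19, A[0][1] + B[1][0] = -4 + 7 = 3) = 3 (attained at k = 1)
  C[0][1] = min over k of (A[0][0] + B[0][1] = 9 + -1 = 8, A[0][1] + B[1][1] = -4 + 8 = 4) = 4 (attained at k = 1)
  C[1][0] = min over k of (A[1][0] + B[0][0] = 4 + 10 = 14, A[1][1] + B[1][0] = 7 + 7 = 14) = 14 (attained at k = 0)
  C[1][1] = min over k of (A[1][0] + B[0][1] = 4 + -1 = 3, A[1][1] + B[1][1] = 7 + 8 = 15) = 3 (attained at k = 0)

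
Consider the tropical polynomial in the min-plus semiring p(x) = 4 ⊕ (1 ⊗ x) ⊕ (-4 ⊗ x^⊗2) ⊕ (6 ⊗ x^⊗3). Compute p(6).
p(6) = 4

A tropical monomial a ⊗ x^⊗i evaluates to a + i · x. Evaluating each term at x = 6:
  Term 0 contributes 4 + 0 · 6 = 4
  Term 1 contributes 1 + 1 · 6 = 7
  Term 2 contributes -4 + 2 · 6 = 8
  Term 3 contributes 6 + 3 · 6 = 24
p(6) = ⊕ of these = min[4, 7, 8, 24] = 4.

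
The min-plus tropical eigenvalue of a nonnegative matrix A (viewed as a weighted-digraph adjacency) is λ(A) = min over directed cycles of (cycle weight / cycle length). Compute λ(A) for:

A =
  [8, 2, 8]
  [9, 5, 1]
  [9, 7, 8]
λ(A) = 4

Enumerate directed cycles and compute their means (weight / length). Sample:
  cycle 0 → 0: weight = 8, length = 1, mean = 8/1 ≈ 8.000
  cycle 1 → 1: weight = 5, length = 1, mean = 5/1 ≈ 5.000
  cycle 2 → 2: weight = 8, length = 1, mean = 8/1 ≈ 8.000
  cycle 0 → 1 → 0: weight = 11, length = 2, mean = 11/2 ≈ 5.500
  cycle 0 → 2 → 0: weight = 17, length = 2, mean = 17/2 ≈ 8.500
  cycle 1 → 0 → 1: weight = 11, length = 2, mean = 11/2 ≈ 5.500
Minimum mean = 4.000, attained e.g. along the cycle 1 → 2 → 1 with weight 8 and length 2. So λ(A) = 8/2 = 4.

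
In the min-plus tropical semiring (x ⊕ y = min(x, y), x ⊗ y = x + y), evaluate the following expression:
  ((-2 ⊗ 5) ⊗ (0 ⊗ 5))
((-2 ⊗ 5) ⊗ (0 ⊗ 5)) = 8

Expand innermost to outermost. Recall ⊕ takes the minimum of its arguments and ⊗ takes their sum. Working out the expression ((-2 ⊗ 5) ⊗ (0 ⊗ 5)) gives 8.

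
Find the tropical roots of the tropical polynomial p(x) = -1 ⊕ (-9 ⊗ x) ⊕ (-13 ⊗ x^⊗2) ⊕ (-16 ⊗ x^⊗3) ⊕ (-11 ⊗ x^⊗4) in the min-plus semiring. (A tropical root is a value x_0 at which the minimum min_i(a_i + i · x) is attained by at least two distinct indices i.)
Roots: {-5, 3, 4, 8}

Each tropical root is a break point of the lower envelope of the lines y = a_i + i · x (there are 5 lines, with slopes 0, 1, ..., 4). Only the lines that attain the minimum somewhere contribute to roots; other lines are dominated. Here the surviving (envelope) indices are i = 4, i = 3, i = 2, i = 1, i = 0.
Intersections between consecutive envelope lines give the roots: for adjacent envelope indices i < j the intersection is x = (a_i − a_j) / (j − i). Reading off the sorted break points: {-5, 3, 4, 8}.
Verification: at each break x_0, at least two indices attain the minimum of min_i(a_i + i · x_0).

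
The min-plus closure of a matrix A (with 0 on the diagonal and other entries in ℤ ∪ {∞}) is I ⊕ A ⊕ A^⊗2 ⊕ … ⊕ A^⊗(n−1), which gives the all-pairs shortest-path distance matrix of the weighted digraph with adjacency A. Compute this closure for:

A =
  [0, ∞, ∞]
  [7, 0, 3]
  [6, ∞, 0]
Closure =
  [0, ∞, ∞]
  [7, 0, 3]
  [6, ∞, 0]

This is the Floyd-Warshall all-pairs shortest-path computation. For each intermediate vertex k = 0, 1, …, 2, update dist[i][j] ← min(dist[i][j], dist[i][k] + dist[k][j]). The final matrix gives, for each (i, j), the minimum total weight of any directed path from i to j (possibly empty when i = j).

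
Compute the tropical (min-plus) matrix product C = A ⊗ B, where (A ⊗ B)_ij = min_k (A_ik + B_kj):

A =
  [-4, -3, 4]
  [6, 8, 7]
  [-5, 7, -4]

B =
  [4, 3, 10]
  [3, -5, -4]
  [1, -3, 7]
A ⊗ B =
  [0, -8, -7]
  [8, 3, 4]
  [-3, -7, 3]

Apply the min-plus product entry-by-entry:
  C[0][0] = min over k of (A[0][0] + B[0][0] = -4 + 4 = 0, A[0][1] + B[1][0] = -3 + 3 = 0, A[0][2] + B[2][0] = 4 + 1 = 5) = 0 (attained at k = 0)
  C[0][1] = min over k of (A[0][0] + B[0][1] = -4 + 3 = -1, A[0][1] + B[1][1] = -3 + -5 = -8, A[0][2] + B[2][1] = 4 + -3 = 1) = -8 (attained at k = 1)
  C[0][2] = min over k of (A[0][0] + B[0][2] = -4 + 10 = 6, A[0][1] + B[1][2] = -3 + -4 = -7, A[0][2] + B[2][2] = 4 + 7 = 11) = -7 (attained at k = 1)
  C[1][0] = min over k of (A[1][0] + B[0][0] = 6 + 4 = 10, A[1][1] + B[1][0] = 8 + 3 = 11, A[1][2] + B[2][0] = 7 + 1 = 8) = 8 (attained at k = 2)
  C[1][1] = min over k of (A[1][0] + B[0][1] = 6 + 3 = 9, A[1][1] + B[1][1] = 8 + -5 = 3, A[1][2] + B[2][1] = 7 + -3 = 4) = 3 (attained at k = 1)
  C[1][2] = min over k of (A[1][0] + B[0][2] = 6 + 10 = 16, A[1][1] + B[1][2] = 8 + -4 = 4, A[1][2] + B[2][2] = 7 + 7 = 14) = 4 (attained at k = 1)
  C[2][0] = min over k of (A[2][0] + B[0][0] = -5 + 4 = -1, A[2][1] + B[1][0] = 7 + 3 = 10, A[2][2] + B[2][0] = -4 + 1 = -3) = -3 (attained at k = 2)
  C[2][1] = min over k of (A[2][0] + B[0][1] = -5 + 3 = -2, A[2][1] + B[1][1] = 7 + -5 = 2, A[2][2] + B[2][1] = -4 + -3 = -7) = -7 (attained at k = 2)
  C[2][2] = min over k of (A[2][0] + B[0][2] = -5 + 10 = 5, A[2][1] + B[1][2] = 7 + -4 = 3, A[2][2] + B[2][2] = -4 + 7 = 3) = 3 (attained at k = 1)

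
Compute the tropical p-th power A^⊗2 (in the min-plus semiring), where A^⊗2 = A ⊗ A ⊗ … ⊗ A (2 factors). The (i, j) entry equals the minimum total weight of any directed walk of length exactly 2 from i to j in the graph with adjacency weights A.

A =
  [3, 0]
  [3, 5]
A^⊗2 =
  [3, 3]
  [6, 3]

Each entry (A^⊗2)_ij equals the minimum over all length-2 walks i = v_0 → v_1 → … → v_2 = j of Σ_t A[v_t][v_{t+1}]. For example, for (i, j) = (0, 1) we minimise over 2 possible intermediate vertex sequences; the minimum is 3, attained along the walk 0 → 0 → 1.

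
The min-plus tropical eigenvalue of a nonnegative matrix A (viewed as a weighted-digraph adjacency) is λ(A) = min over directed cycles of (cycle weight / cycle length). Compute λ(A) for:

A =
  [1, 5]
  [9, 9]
λ(A) = 1

Enumerate directed cycles and compute their means (weight / length). Sample:
  cycle 0 → 0: weight = 1, length = 1, mean = 1/1 ≈ 1.000
  cycle 1 → 1: weight = 9, length = 1, mean = 9/1 ≈ 9.000
  cycle 0 → 1 → 0: weight = 14, length = 2, mean = 14/2 ≈ 7.000
  cycle 1 → 0 → 1: weight = 14, length = 2, mean = 14/2 ≈ 7.000
Minimum mean = 1.000, attained e.g. along the cycle 0 → 0 with weight 1 and length 1. So λ(A) = 1/1 = 1.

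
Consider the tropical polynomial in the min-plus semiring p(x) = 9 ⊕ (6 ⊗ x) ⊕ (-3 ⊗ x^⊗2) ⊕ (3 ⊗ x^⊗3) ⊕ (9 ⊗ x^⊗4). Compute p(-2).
p(-2) = -7

A tropical monomial a ⊗ x^⊗i evaluates to a + i · x. Evaluating each term at x = -2:
  Term 0 contributes 9 + 0 · -2 = 9
  Term 1 contributes 6 + 1 · -2 = 4
  Term 2 contributes -3 + 2 · -2 = -7
  Term 3 contributes 3 + 3 · -2 = -3
  Term 4 contributes 9 + 4 · -2 = 1
p(-2) = ⊕ of these = min[9, 4, -7, -3, 1] = -7.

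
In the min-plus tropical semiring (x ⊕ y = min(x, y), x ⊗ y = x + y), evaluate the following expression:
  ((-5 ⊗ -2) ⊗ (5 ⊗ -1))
((-5 ⊗ -2) ⊗ (5 ⊗ -1)) = -3

Expand innermost to outermost. Recall ⊕ takes the minimum of its arguments and ⊗ takes their sum. Working out the expression ((-5 ⊗ -2) ⊗ (5 ⊗ -1)) gives -3.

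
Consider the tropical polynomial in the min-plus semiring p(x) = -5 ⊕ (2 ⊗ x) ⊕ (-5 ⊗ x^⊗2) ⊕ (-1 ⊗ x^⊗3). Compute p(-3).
p(-3) = -11

A tropical monomial a ⊗ x^⊗i evaluates to a + i · x. Evaluating each term at x = -3:
  Term 0 contributes -5 + 0 · -3 = -5
  Term 1 contributes 2 + 1 · -3 = -1
  Term 2 contributes -5 + 2 · -3 = -11
  Term 3 contributes -1 + 3 · -3 = -10
p(-3) = ⊕ of these = min[-5, -1, -11, -10] = -11.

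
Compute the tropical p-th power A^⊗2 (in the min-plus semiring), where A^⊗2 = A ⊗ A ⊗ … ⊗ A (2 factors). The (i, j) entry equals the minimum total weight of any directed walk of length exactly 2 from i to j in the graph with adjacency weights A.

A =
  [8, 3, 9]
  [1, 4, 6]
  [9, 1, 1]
A^⊗2 =
  [4, 7, 9]
  [5, 4, 7]
  [2, 2, 2]

Each entry (A^⊗2)_ij equals the minimum over all length-2 walks i = v_0 → v_1 → … → v_2 = j of Σ_t A[v_t][v_{t+1}]. For example, for (i, j) = (0, 2) we minimise over 3 possible intermediate vertex sequences; the minimum is 9, attained along the walk 0 → 1 → 2.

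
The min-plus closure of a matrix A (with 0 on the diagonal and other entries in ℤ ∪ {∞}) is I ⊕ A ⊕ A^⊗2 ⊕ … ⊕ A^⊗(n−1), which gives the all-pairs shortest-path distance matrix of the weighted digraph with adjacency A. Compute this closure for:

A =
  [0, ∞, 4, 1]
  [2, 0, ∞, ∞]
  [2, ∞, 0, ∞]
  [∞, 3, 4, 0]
Closure =
  [0, 4, 4, 1]
  [2, 0, 6, 3]
  [2, 6, 0, 3]
  [5, 3, 4, 0]

This is the Floyd-Warshall all-pairs shortest-path computation. For each intermediate vertex k = 0, 1, …, 3, update dist[i][j] ← min(dist[i][j], dist[i][k] + dist[k][j]). The final matrix gives, for each (i, j), the minimum total weight of any directed path from i to j (possibly empty when i = j).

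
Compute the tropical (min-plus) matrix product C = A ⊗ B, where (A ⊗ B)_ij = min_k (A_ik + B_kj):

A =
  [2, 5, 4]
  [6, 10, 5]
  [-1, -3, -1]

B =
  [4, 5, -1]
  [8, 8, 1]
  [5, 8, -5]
A ⊗ B =
  [6, 7, -1]
  [10, 11, 0]
  [3, 4, -6]

Apply the min-plus product entry-by-entry:
  C[0][0] = min over k of (A[0][0] + B[0][0] = 2 + 4 = 6, A[0][1] + B[1][0] = 5 + 8 = 13, A[0][2] + B[2][0] = 4 + 5 = 9) = 6 (attained at k = 0)
  C[0][1] = min over k of (A[0][0] + B[0][1] = 2 + 5 = 7, A[0][1] + B[1][1] = 5 + 8 = 13, A[0][2] + B[2][1] = 4 + 8 = 12) = 7 (attained at k = 0)
  C[0][2] = min over k of (A[0][0] + B[0][2] = 2 + -1 = 1, A[0][1] + B[1][2] = 5 + 1 = 6, A[0][2] + B[2][2] = 4 + -5 = -1) = -1 (attained at k = 2)
  C[1][0] = min over k of (A[1][0] + B[0][0] = 6 + 4 = 10, A[1][1] + B[1][0] = 10 + 8 = 18, A[1][2] + B[2][0] = 5 + 5 = 10) = 10 (attained at k = 0)
  C[1][1] = min over k of (A[1][0] + B[0][1] = 6 + 5 = 11, A[1][1] + B[1][1] = 10 + 8 = 18, A[1][2] + B[2][1] = 5 + 8 = 13) = 11 (attained at k = 0)
  C[1][2] = min over k of (A[1][0] + B[0][2] = 6 + -1 = 5, A[1][1] + B[1][2] = 10 + 1 = 11, A[1][2] + B[2][2] = 5 + -5 = 0) = 0 (attained at k = 2)
  C[2][0] = min over k of (A[2][0] + B[0][0] = -1 + 4 = 3, A[2][1] + B[1][0] = -3 + 8 = 5, A[2][2] + B[2][0] = -1 + 5 = 4) = 3 (attained at k = 0)
  C[2][1] = min over k of (A[2][0] + B[0][1] = -1 + 5 = 4, A[2][1] + B[1][1] = -3 + 8 = 5, A[2][2] + B[2][1] = -1 + 8 = 7) = 4 (attained at k = 0)
  C[2][2] = min over k of (A[2][0] + B[0][2] = -1 + -1 = -2, A[2][1] + B[1][2] = -3 + 1 = -2, A[2][2] + B[2][2] = -1 + -5 = -6) = -6 (attained at k = 2)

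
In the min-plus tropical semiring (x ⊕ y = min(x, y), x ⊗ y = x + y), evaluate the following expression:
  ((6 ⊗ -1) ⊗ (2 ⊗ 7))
((6 ⊗ -1) ⊗ (2 ⊗ 7)) = 14

Expand innermost to outermost. Recall ⊕ takes the minimum of its arguments and ⊗ takes their sum. Working out the expression ((6 ⊗ -1) ⊗ (2 ⊗ 7)) gives 14.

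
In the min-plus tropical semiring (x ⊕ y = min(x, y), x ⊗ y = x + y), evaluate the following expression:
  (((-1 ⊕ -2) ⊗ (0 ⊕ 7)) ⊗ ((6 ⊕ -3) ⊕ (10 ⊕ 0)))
(((-1 ⊕ -2) ⊗ (0 ⊕ 7)) ⊗ ((6 ⊕ -3) ⊕ (10 ⊕ 0))) = -5

Expand innermost to outermost. Recall ⊕ takes the minimum of its arguments and ⊗ takes their sum. Working out the expression (((-1 ⊕ -2) ⊗ (0 ⊕ 7)) ⊗ ((6 ⊕ -3) ⊕ (10 ⊕ 0))) gives -5.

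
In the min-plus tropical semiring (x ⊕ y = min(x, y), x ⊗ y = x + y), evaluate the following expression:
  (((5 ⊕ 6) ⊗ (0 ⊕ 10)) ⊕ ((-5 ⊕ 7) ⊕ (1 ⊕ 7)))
(((5 ⊕ 6) ⊗ (0 ⊕ 10)) ⊕ ((-5 ⊕ 7) ⊕ (1 ⊕ 7))) = -5

Expand innermost to outermost. Recall ⊕ takes the minimum of its arguments and ⊗ takes their sum. Working out the expression (((5 ⊕ 6) ⊗ (0 ⊕ 10)) ⊕ ((-5 ⊕ 7) ⊕ (1 ⊕ 7))) gives -5.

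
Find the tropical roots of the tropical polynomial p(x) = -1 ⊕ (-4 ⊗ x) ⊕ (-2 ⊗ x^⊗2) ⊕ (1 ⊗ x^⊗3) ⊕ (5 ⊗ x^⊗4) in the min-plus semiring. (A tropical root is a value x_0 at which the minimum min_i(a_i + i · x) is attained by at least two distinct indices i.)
Roots: {-4, -3, -2, 3}

Each tropical root is a break point of the lower envelope of the lines y = a_i + i · x (there are 5 lines, with slopes 0, 1, ..., 4). Only the lines that attain the minimum somewhere contribute to roots; other lines are dominated. Here the surviving (envelope) indices are i = 4, i = 3, i = 2, i = 1, i = 0.
Intersections between consecutive envelope lines give the roots: for adjacent envelope indices i < j the intersection is x = (a_i − a_j) / (j − i). Reading off the sorted break points: {-4, -3, -2, 3}.
Verification: at each break x_0, at least two indices attain the minimum of min_i(a_i + i · x_0).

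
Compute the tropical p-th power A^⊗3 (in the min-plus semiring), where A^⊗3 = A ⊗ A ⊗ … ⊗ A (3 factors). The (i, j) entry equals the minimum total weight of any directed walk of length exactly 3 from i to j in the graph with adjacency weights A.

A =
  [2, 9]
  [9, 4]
A^⊗3 =
  [6, 13]
  [13, 12]

Each entry (A^⊗3)_ij equals the minimum over all length-3 walks i = v_0 → v_1 → … → v_3 = j of Σ_t A[v_t][v_{t+1}]. For example, for (i, j) = (0, 1) we minimise over 4 possible intermediate vertex sequences; the minimum is 13, attained along the walk 0 → 0 → 0 → 1.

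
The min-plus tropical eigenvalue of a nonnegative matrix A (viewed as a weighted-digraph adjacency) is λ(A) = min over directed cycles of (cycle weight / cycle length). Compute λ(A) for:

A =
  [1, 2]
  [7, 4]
λ(A) = 1

Enumerate directed cycles and compute their means (weight / length). Sample:
  cycle 0 → 0: weight = 1, length = 1, mean = 1/1 ≈ 1.000
  cycle 1 → 1: weight = 4, length = 1, mean = 4/1 ≈ 4.000
  cycle 0 → 1 → 0: weight = 9, length = 2, mean = 9/2 ≈ 4.500
  cycle 1 → 0 → 1: weight = 9, length = 2, mean = 9/2 ≈ 4.500
Minimum mean = 1.000, attained e.g. along the cycle 0 → 0 with weight 1 and length 1. So λ(A) = 1/1 = 1.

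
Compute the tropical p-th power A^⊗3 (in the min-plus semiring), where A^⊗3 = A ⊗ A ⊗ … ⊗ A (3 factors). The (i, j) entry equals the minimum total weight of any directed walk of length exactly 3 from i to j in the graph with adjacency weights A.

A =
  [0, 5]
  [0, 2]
A^⊗3 =
  [0, 5]
  [0, 5]

Each entry (A^⊗3)_ij equals the minimum over all length-3 walks i = v_0 → v_1 → … → v_3 = j of Σ_t A[v_t][v_{t+1}]. For example, for (i, j) = (0, 1) we minimise over 4 possible intermediate vertex sequences; the minimum is 5, attained along the walk 0 → 0 → 0 → 1.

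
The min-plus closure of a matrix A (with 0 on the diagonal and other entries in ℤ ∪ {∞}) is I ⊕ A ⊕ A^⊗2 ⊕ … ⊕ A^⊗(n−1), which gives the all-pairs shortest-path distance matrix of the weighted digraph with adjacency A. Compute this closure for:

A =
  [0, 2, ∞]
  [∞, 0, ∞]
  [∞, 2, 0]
Closure =
  [0, 2, ∞]
  [∞, 0, ∞]
  [∞, 2, 0]

This is the Floyd-Warshall all-pairs shortest-path computation. For each intermediate vertex k = 0, 1, …, 2, update dist[i][j] ← min(dist[i][j], dist[i][k] + dist[k][j]). The final matrix gives, for each (i, j), the minimum total weight of any directed path from i to j (possibly empty when i = j).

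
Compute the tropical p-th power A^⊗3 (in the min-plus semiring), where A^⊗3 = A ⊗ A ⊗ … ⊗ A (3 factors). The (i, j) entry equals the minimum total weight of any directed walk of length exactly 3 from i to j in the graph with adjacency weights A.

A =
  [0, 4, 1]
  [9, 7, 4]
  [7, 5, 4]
A^⊗3 =
  [0, 4, 1]
  [9, 13, 10]
  [7, 11, 8]

Each entry (A^⊗3)_ij equals the minimum over all length-3 walks i = v_0 → v_1 → … → v_3 = j of Σ_t A[v_t][v_{t+1}]. For example, for (i, j) = (0, 2) we minimise over 9 possible intermediate vertex sequences; the minimum is 1, attained along the walk 0 → 0 → 0 → 2.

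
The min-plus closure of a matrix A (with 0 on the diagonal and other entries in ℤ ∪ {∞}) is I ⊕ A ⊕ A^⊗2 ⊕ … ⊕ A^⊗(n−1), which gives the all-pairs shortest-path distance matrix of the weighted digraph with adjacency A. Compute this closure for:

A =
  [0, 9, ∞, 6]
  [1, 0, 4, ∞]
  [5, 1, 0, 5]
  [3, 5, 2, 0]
Closure =
  [0, 9, 8, 6]
  [1, 0, 4, 7]
  [2, 1, 0, 5]
  [3, 3, 2, 0]

This is the Floyd-Warshall all-pairs shortest-path computation. For each intermediate vertex k = 0, 1, …, 3, update dist[i][j] ← min(dist[i][j], dist[i][k] + dist[k][j]). The final matrix gives, for each (i, j), the minimum total weight of any directed path from i to j (possibly empty when i = j).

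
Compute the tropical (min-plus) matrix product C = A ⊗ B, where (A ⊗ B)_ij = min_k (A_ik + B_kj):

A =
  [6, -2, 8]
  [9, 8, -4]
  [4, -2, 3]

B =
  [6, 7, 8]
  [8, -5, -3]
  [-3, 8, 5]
A ⊗ B =
  [5, -7, -5]
  [-7, 3, 1]
  [0, -7, -5]

Apply the min-plus product entry-by-entry:
  C[0][0] = min over k of (A[0][0] + B[0][0] = 6 + 6 = 12, A[0][1] + B[1][0] = -2 + 8 = 6, A[0][2] + B[2][0] = 8 + -3 = 5) = 5 (attained at k = 2)
  C[0][1] = min over k of (A[0][0] + B[0][1] = 6 + 7 = 13, A[0][1] + B[1][1] = -2 + -5 = -7, A[0][2] + B[2][1] = 8 + 8 = 16) = -7 (attained at k = 1)
  C[0][2] = min over k of (A[0][0] + B[0][2] = 6 + 8 = 14, A[0][1] + B[1][2] = -2 + -3 = -5, A[0][2] + B[2][2] = 8 + 5 = 13) = -5 (attained at k = 1)
  C[1][0] = min over k of (A[1][0] + B[0][0] = 9 + 6 = 15, A[1][1] + B[1][0] = 8 + 8 = 16, A[1][2] + B[2][0] = -4 + -3 = -7) = -7 (attained at k = 2)
  C[1][1] = min over k of (A[1][0] + B[0][1] = 9 + 7 = 16, A[1][1] + B[1][1] = 8 + -5 = 3, A[1][2] + B[2][1] = -4 + 8 = 4) = 3 (attained at k = 1)
  C[1][2] = min over k of (A[1][0] + B[0][2] = 9 + 8 = 17, A[1][1] + B[1][2] = 8 + -3 = 5, A[1][2] + B[2][2] = -4 + 5 = 1) = 1 (attained at k = 2)
  C[2][0] = min over k of (A[2][0] + B[0][0] = 4 + 6 = 10, A[2][1] + B[1][0] = -2 + 8 = 6, A[2][2] + B[2][0] = 3 + -3 = 0) = 0 (attained at k = 2)
  C[2][1] = min over k of (A[2][0] + B[0][1] = 4 + 7 = 11, A[2][1] + B[1][1] = -2 + -5 = -7, A[2][2] + B[2][1] = 3 + 8 = 11) = -7 (attained at k = 1)
  C[2][2] = min over k of (A[2][0] + B[0][2] = 4 + 8 = 12, A[2][1] + B[1][2] = -2 + -3 = -5, A[2][2] + B[2][2] = 3 + 5 = 8) = -5 (attained at k = 1)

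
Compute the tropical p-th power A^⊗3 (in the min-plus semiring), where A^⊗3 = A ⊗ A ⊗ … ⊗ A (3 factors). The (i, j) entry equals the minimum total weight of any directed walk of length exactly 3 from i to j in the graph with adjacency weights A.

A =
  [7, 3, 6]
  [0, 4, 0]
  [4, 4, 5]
A^⊗3 =
  [7, 6, 7]
  [3, 7, 3]
  [7, 7, 7]

Each entry (A^⊗3)_ij equals the minimum over all length-3 walks i = v_0 → v_1 → … → v_3 = j of Σ_t A[v_t][v_{t+1}]. For example, for (i, j) = (0, 2) we minimise over 9 possible intermediate vertex sequences; the minimum is 7, attained along the walk 0 → 1 → 1 → 2.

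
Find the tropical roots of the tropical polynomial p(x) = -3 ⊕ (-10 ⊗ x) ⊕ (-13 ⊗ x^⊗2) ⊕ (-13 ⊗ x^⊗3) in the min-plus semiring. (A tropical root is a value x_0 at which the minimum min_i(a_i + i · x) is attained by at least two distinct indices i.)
Roots: {0, 3, 7}

Each tropical root is a break point of the lower envelope of the lines y = a_i + i · x (there are 4 lines, with slopes 0, 1, ..., 3). Only the lines that attain the minimum somewhere contribute to roots; other lines are dominated. Here the surviving (envelope) indices are i = 3, i = 2, i = 1, i = 0.
Intersections between consecutive envelope lines give the roots: for adjacent envelope indices i < j the intersection is x = (a_i − a_j) / (j − i). Reading off the sorted break points: {0, 3, 7}.
Verification: at each break x_0, at least two indices attain the minimum of min_i(a_i + i · x_0).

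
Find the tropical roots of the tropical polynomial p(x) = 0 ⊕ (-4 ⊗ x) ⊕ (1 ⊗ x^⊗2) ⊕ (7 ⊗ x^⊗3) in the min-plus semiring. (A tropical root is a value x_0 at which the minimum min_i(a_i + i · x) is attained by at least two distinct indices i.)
Roots: {-6, -5, 4}

Each tropical root is a break point of the lower envelope of the lines y = a_i + i · x (there are 4 lines, with slopes 0, 1, ..., 3). Only the lines that attain the minimum somewhere contribute to roots; other lines are dominated. Here the surviving (envelope) indices are i = 3, i = 2, i = 1, i = 0.
Intersections between consecutive envelope lines give the roots: for adjacent envelope indices i < j the intersection is x = (a_i − a_j) / (j − i). Reading off the sorted break points: {-6, -5, 4}.
Verification: at each break x_0, at least two indices attain the minimum of min_i(a_i + i · x_0).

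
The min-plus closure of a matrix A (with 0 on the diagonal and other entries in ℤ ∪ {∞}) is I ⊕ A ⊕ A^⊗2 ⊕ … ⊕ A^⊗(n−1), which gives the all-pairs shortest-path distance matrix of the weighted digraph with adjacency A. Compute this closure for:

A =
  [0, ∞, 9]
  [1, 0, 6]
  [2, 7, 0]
Closure =
  [0, 16, 9]
  [1, 0, 6]
  [2, 7, 0]

This is the Floyd-Warshall all-pairs shortest-path computation. For each intermediate vertex k = 0, 1, …, 2, update dist[i][j] ← min(dist[i][j], dist[i][k] + dist[k][j]). The final matrix gives, for each (i, j), the minimum total weight of any directed path from i to j (possibly empty when i = j).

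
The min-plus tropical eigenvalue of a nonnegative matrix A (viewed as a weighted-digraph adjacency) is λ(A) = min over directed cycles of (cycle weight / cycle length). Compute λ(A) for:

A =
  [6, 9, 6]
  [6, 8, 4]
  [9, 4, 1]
λ(A) = 1

Enumerate directed cycles and compute their means (weight / length). Sample:
  cycle 0 → 0: weight = 6, length = 1, mean = 6/1 ≈ 6.000
  cycle 1 → 1: weight = 8, length = 1, mean = 8/1 ≈ 8.000
  cycle 2 → 2: weight = 1, length = 1, mean = 1/1 ≈ 1.000
  cycle 0 → 1 → 0: weight = 15, length = 2, mean = 15/2 ≈ 7.500
  cycle 0 → 2 → 0: weight = 15, length = 2, mean = 15/2 ≈ 7.500
  cycle 1 → 0 → 1: weight = 15, length = 2, mean = 15/2 ≈ 7.500
Minimum mean = 1.000, attained e.g. along the cycle 2 → 2 with weight 1 and length 1. So λ(A) = 1/1 = 1.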